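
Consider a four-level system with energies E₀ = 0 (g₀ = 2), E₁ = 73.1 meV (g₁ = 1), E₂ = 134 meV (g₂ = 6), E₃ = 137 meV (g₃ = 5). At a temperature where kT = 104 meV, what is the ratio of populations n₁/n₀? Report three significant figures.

n₁/n₀ = (g₁/g₀) exp[−(E₁−E₀)/kT] = (1/2) × exp(−(73.1 meV)/(104 meV)) = (1/2) × exp(-0.70288) = 0.248.

0.248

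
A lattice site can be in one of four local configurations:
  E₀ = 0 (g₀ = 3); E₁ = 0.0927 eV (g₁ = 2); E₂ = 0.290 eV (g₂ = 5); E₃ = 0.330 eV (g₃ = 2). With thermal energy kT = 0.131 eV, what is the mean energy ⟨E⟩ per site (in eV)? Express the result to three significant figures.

0.0646 eV

Eᵢ/kT = 0, 0.70763, 2.2137, 2.5191.
Z = Σ gᵢe^(−Eᵢ/kT) = 3·e^(−0) + 2·e^(−0.70763) + 5·e^(−2.2137) + 2·e^(−2.5191) = 3.0000 + 0.98562 + 0.54648 + 0.16106 = 4.6932.
⟨E⟩ = Σ Eᵢ gᵢe^(−Eᵢ/kT) / Z = (0·3.0000 + 0.0927·0.98562 + 0.290·0.54648 + 0.330·0.16106) / 4.6932 = 0.0646 eV.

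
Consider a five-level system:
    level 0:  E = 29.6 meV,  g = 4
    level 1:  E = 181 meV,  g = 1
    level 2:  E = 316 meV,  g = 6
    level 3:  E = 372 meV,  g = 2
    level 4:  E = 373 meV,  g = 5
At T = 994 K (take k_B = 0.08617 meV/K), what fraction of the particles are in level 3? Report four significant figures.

0.008142

k_BT = 0.08617 × 994 K = 85.6530 meV.
Eᵢ/kT = 0.345580, 2.11318, 3.68930, 4.34311, 4.35478.
Z = Σ gᵢe^(−Eᵢ/kT) = 4·e^(−0.345580) + 1·e^(−2.11318) + 6·e^(−3.68930) + 2·e^(−4.34311) + 5·e^(−4.35478) = 2.83124 + 0.120853 + 0.149937 + 0.0259921 + 0.0642263 = 3.19225.
P₃ = g₃ e^(−E₃/kT) / Z = 0.0259921/3.19225 = 0.008142.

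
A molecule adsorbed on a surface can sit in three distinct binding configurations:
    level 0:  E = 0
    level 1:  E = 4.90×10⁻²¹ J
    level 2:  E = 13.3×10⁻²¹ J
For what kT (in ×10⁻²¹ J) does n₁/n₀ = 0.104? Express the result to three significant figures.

2.16 ×10⁻²¹ J

n₁/n₀ = exp[−(E₁−E₀)/kT] = 0.104.
⇒ (E₁−E₀)/kT = ln(1/0.104) = ln(9.6154) = 2.2634.
kT = 4.90 ×10⁻²¹ J / 2.2634 = 2.16 ×10⁻²¹ J.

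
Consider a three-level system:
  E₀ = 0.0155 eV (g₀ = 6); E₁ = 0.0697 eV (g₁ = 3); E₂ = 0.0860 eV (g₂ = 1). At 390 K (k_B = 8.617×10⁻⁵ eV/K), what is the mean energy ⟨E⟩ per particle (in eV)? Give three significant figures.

0.0216 eV

k_BT = 8.617×10⁻⁵ × 390 K = 0.033606 eV.
Eᵢ/kT = 0.46123, 2.0740, 2.5591.
Z = Σ gᵢe^(−Eᵢ/kT) = 6·e^(−0.46123) + 3·e^(−2.0740) + 1·e^(−2.5591) = 3.7830 + 0.37705 + 0.077374 = 4.2374.
⟨E⟩ = Σ Eᵢ gᵢe^(−Eᵢ/kT) / Z = (0.0155·3.7830 + 0.0697·0.37705 + 0.0860·0.077374) / 4.2374 = 0.0216 eV.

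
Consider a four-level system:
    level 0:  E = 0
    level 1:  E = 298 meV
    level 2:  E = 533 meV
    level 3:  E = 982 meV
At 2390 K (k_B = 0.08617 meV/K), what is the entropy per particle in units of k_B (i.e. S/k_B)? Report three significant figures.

0.713

k_BT = 0.08617 × 2390 K = 205.95 meV.
Eᵢ/kT = 0, 1.4470, 2.5880, 4.7681.
Z = Σ e^(−Eᵢ/kT) = e^(−0) + e^(−1.4470) + e^(−2.5880) + e^(−4.7681) = 1.0000 + 0.23528 + 0.075170 + 0.0084965 = 1.3189.
⟨E⟩ = Σ EᵢPᵢ = 89.865 meV.
S/k_B = ln Z + ⟨E⟩/kT = ln(1.3189) + 89.865/205.95 = 0.27680 + 0.43634 = 0.713.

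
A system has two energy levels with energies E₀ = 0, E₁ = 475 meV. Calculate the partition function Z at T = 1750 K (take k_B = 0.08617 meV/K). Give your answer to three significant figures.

Z = 1.04

k_BT = 0.08617 × 1750 K = 150.80 meV.
Eᵢ/kT = 0, 3.1499.
Z = Σ e^(−Eᵢ/kT) = e^(−0) + e^(−3.1499) = 1.0000 + 0.042856 = 1.0429.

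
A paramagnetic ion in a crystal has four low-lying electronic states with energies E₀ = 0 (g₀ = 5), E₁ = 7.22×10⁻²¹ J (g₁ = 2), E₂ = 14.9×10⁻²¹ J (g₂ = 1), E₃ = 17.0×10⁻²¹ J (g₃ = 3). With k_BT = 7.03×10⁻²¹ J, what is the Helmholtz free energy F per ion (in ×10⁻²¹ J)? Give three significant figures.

Eᵢ/kT = 0, 1.0270, 2.1195, 2.4182.
Z = Σ gᵢe^(−Eᵢ/kT) = 5·e^(−0) + 2·e^(−1.0270) + 1·e^(−2.1195) + 3·e^(−2.4182) = 5.0000 + 0.71616 + 0.12009 + 0.26725 = 6.1035.
F = −kT ln Z = −7.03 × ln(6.1035) = −7.03 × 1.8089 = -12.7 ×10⁻²¹ J.

-12.7 ×10⁻²¹ J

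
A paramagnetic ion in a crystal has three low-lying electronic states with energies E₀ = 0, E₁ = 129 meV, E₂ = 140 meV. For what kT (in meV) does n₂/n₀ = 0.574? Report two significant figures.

250 meV

n₂/n₀ = exp[−(E₂−E₀)/kT] = 0.574.
⇒ (E₂−E₀)/kT = ln(1/0.574) = ln(1.742) = 0.5550.
kT = 140 meV / 0.5550 = 250 meV.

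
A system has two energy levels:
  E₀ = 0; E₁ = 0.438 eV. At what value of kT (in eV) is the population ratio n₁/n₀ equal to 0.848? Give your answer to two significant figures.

n₁/n₀ = exp[−(E₁−E₀)/kT] = 0.848.
⇒ (E₁−E₀)/kT = ln(1/0.848) = ln(1.179) = 0.1647.
kT = 0.438 eV / 0.1647 = 2.7 eV.

2.7 eV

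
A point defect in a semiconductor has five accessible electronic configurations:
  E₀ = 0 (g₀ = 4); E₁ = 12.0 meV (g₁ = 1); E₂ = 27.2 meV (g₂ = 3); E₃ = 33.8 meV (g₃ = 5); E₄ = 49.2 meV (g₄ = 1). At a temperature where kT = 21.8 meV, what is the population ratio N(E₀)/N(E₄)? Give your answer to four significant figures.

n₀/n₄ = (g₀/g₄) exp[−(E₀−E₄)/kT] = (4/1) × exp(−(-49.2 meV)/(21.8 meV)) = (4/1) × exp(2.25688) = 38.21.

38.21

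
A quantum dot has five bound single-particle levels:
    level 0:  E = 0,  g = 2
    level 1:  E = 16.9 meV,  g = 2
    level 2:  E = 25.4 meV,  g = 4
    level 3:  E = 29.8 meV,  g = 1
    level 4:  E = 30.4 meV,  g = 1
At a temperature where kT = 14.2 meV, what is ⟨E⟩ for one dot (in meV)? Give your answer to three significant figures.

Eᵢ/kT = 0, 1.1901, 1.7887, 2.0986, 2.1408.
Z = Σ gᵢe^(−Eᵢ/kT) = 2·e^(−0) + 2·e^(−1.1901) + 4·e^(−1.7887) + 1·e^(−2.0986) + 1·e^(−2.1408) = 2.0000 + 0.60838 + 0.66871 + 0.12263 + 0.11756 = 3.5173.
⟨E⟩ = Σ Eᵢ gᵢe^(−Eᵢ/kT) / Z = (0·2.0000 + 16.9·0.60838 + 25.4·0.66871 + 29.8·0.12263 + 30.4·0.11756) / 3.5173 = 9.81 meV.

9.81 meV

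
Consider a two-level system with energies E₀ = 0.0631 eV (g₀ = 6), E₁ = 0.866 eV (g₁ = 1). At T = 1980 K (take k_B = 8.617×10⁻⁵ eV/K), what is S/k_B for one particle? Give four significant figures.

1.800

k_BT = 8.617×10⁻⁵ × 1980 K = 0.170617 eV.
Eᵢ/kT = 0.369834, 5.07570.
Z = Σ gᵢe^(−Eᵢ/kT) = 6·e^(−0.369834) + 1·e^(−5.07570) = 4.14509 + 0.00624671 = 4.15134.
⟨E⟩ = Σ EᵢPᵢ = 0.0643081 eV.
S/k_B = ln Z + ⟨E⟩/kT = ln(4.15134) + 0.0643081/0.170617 = 1.42343 + 0.376915 = 1.800.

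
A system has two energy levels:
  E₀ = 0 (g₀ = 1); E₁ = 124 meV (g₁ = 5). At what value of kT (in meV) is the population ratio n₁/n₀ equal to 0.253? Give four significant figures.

n₁/n₀ = (g₁/g₀) exp[−(E₁−E₀)/kT] = 0.253.
⇒ (E₁−E₀)/kT = ln((5/1)/0.253) = ln(19.7628) = 2.98380.
kT = 124 meV / 2.98380 = 41.56 meV.

41.56 meV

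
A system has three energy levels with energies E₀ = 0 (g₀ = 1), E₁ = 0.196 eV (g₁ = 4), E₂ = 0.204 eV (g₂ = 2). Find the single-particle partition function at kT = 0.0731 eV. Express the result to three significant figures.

Z = 1.40

Eᵢ/kT = 0, 2.6813, 2.7907.
Z = Σ gᵢe^(−Eᵢ/kT) = 1·e^(−0) + 4·e^(−2.6813) + 2·e^(−2.7907) = 1.0000 + 0.27390 + 0.12276 = 1.3967.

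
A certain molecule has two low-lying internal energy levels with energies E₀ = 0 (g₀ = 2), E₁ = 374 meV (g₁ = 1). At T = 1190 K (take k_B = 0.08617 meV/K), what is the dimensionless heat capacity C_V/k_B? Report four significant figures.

k_BT = 0.08617 × 1190 K = 102.542 meV.
Eᵢ/kT = 0, 3.64729.
Z = Σ gᵢe^(−Eᵢ/kT) = 2·e^(−0) + 1·e^(−3.64729) = 2.00000 + 0.0260617 = 2.02606.
⟨E⟩ = 4.81085 meV, ⟨E²⟩ = 1799.26 meV².
C_V/k_B = (⟨E²⟩ − ⟨E⟩²)/(kT)² = (1799.26 − 23.1443)/10514.9 = 0.1689.

0.1689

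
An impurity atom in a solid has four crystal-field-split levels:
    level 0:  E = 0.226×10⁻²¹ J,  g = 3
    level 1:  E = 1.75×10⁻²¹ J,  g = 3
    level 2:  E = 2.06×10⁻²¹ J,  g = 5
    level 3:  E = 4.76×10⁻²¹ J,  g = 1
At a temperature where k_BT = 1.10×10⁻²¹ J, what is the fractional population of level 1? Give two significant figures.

Eᵢ/kT = 0.2055, 1.591, 1.873, 4.327.
Z = Σ gᵢe^(−Eᵢ/kT) = 3·e^(−0.2055) + 3·e^(−1.591) + 5·e^(−1.873) + 1·e^(−4.327) = 2.443 + 0.6112 + 0.7683 + 0.01321 = 3.836.
P₁ = g₁ e^(−E₁/kT) / Z = 0.6112/3.836 = 0.16.

0.16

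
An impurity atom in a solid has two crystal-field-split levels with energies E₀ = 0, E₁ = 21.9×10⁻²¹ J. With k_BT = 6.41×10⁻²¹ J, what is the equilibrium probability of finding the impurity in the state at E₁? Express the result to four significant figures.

0.03178

Eᵢ/kT = 0, 3.41654.
Z = Σ e^(−Eᵢ/kT) = e^(−0) + e^(−3.41654) = 1.00000 + 0.0328258 = 1.03283.
P₁ = e^(−E₁/kT) / Z = 0.0328258/1.03283 = 0.03178.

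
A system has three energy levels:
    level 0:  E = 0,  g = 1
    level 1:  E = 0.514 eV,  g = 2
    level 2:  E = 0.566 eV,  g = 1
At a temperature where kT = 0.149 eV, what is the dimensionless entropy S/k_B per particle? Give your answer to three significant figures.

0.363

Eᵢ/kT = 0, 3.4497, 3.7987.
Z = Σ gᵢe^(−Eᵢ/kT) = 1·e^(−0) + 2·e^(−3.4497) + 1·e^(−3.7987) = 1.0000 + 0.063510 + 0.022400 = 1.0859.
⟨E⟩ = Σ EᵢPᵢ = 0.041737 eV.
S/k_B = ln Z + ⟨E⟩/kT = ln(1.0859) + 0.041737/0.149 = 0.082409 + 0.28011 = 0.363.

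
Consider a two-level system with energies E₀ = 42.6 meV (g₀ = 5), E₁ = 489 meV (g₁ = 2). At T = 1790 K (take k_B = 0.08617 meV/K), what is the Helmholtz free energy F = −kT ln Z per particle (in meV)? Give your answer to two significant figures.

-210 meV

k_BT = 0.08617 × 1790 K = 154.2 meV.
Eᵢ/kT = 0.2763, 3.171.
Z = Σ gᵢe^(−Eᵢ/kT) = 5·e^(−0.2763) + 2·e^(−3.171) = 3.793 + 0.08392 = 3.877.
F = −kT ln Z = −154.2 × ln(3.877) = −154.2 × 1.355 = -210 meV.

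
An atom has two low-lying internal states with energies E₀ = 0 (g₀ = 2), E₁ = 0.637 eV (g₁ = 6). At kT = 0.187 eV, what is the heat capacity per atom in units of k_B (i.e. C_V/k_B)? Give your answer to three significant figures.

0.955

Eᵢ/kT = 0, 3.4064.
Z = Σ gᵢe^(−Eᵢ/kT) = 2·e^(−0) + 6·e^(−3.4064) = 2.0000 + 0.19896 = 2.1990.
⟨E⟩ = 0.057634 eV, ⟨E²⟩ = 0.036713 eV².
C_V/k_B = (⟨E²⟩ − ⟨E⟩²)/(kT)² = (0.036713 − 0.0033217)/0.034969 = 0.955.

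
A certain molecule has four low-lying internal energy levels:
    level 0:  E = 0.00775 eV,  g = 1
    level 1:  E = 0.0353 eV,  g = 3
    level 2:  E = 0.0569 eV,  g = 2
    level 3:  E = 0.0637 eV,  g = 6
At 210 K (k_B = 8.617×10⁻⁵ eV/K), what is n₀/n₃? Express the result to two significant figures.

k_BT = 8.617×10⁻⁵ × 210 K = 0.01810 eV.
n₀/n₃ = (g₀/g₃) exp[−(E₀−E₃)/kT] = (1/6) × exp(−(-0.05595 eV)/(0.01810 eV)) = (1/6) × exp(3.091) = 3.7.

3.7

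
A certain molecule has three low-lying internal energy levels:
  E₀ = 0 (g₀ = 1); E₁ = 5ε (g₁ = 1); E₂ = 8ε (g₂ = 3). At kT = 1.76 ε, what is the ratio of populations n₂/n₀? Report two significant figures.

n₂/n₀ = (g₂/g₀) exp[−(E₂−E₀)/kT] = (3/1) × exp(−(8ε)/(1.76ε)) = (3/1) × exp(-4.545) = 0.032.

0.032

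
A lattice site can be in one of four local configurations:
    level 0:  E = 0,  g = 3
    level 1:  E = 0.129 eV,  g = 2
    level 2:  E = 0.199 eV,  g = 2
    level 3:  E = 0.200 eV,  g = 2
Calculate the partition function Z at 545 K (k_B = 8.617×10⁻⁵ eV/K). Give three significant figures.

Z = 3.19

k_BT = 8.617×10⁻⁵ × 545 K = 0.046963 eV.
Eᵢ/kT = 0, 2.7468, 4.2374, 4.2587.
Z = Σ gᵢe^(−Eᵢ/kT) = 3·e^(−0) + 2·e^(−2.7468) + 2·e^(−4.2374) + 2·e^(−4.2587) = 3.0000 + 0.12827 + 0.028890 + 0.028281 = 3.1854.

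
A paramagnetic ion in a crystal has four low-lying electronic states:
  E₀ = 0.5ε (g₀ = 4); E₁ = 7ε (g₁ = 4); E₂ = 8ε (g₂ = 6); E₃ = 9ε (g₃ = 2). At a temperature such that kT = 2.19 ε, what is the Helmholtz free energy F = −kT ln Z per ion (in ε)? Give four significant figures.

-2.766 ε

Eᵢ/kT = 0.228311, 3.19635, 3.65297, 4.10959.
Z = Σ gᵢe^(−Eᵢ/kT) = 4·e^(−0.228311) + 4·e^(−3.19635) + 6·e^(−3.65297) + 2·e^(−4.10959) = 3.18351 + 0.163645 + 0.155484 + 0.0328290 = 3.53547.
F = −kT ln Z = −2.19 × ln(3.53547) = −2.19 × 1.26285 = -2.766 ε.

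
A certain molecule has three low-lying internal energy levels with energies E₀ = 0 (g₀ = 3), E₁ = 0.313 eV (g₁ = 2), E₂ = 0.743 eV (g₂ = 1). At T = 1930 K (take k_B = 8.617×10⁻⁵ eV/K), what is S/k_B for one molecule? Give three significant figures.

k_BT = 8.617×10⁻⁵ × 1930 K = 0.16631 eV.
Eᵢ/kT = 0, 1.8820, 4.4676.
Z = Σ gᵢe^(−Eᵢ/kT) = 3·e^(−0) + 2·e^(−1.8820) + 1·e^(−4.4676) = 3.0000 + 0.30457 + 0.011475 = 3.3160.
⟨E⟩ = Σ EᵢPᵢ = 0.031320 eV.
S/k_B = ln Z + ⟨E⟩/kT = ln(3.3160) + 0.031320/0.16631 = 1.1988 + 0.18832 = 1.39.

1.39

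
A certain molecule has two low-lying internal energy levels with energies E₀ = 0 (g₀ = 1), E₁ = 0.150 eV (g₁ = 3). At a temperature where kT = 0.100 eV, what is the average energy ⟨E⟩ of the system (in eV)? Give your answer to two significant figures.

Eᵢ/kT = 0, 1.500.
Z = Σ gᵢe^(−Eᵢ/kT) = 1·e^(−0) + 3·e^(−1.500) = 1.000 + 0.6694 = 1.669.
⟨E⟩ = Σ Eᵢ gᵢe^(−Eᵢ/kT) / Z = (0·1.000 + 0.150·0.6694) / 1.669 = 0.060 eV.

0.060 eV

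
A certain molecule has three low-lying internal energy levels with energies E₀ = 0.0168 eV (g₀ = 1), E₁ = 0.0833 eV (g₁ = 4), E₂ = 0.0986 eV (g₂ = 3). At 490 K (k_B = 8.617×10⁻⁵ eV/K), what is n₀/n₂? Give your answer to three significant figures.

k_BT = 8.617×10⁻⁵ × 490 K = 0.042223 eV.
n₀/n₂ = (g₀/g₂) exp[−(E₀−E₂)/kT] = (1/3) × exp(−(-0.0818 eV)/(0.042223 eV)) = (1/3) × exp(1.9373) = 2.31.

2.31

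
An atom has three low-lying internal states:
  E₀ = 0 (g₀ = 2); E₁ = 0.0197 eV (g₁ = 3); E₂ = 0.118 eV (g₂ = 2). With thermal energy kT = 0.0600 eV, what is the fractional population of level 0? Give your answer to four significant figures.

0.4504

Eᵢ/kT = 0, 0.328333, 1.96667.
Z = Σ gᵢe^(−Eᵢ/kT) = 2·e^(−0) + 3·e^(−0.328333) + 2·e^(−1.96667) = 2.00000 + 2.16037 + 0.279844 = 4.44021.
P₀ = g₀ e^(−E₀/kT) / Z = 2.00000/4.44021 = 0.4504.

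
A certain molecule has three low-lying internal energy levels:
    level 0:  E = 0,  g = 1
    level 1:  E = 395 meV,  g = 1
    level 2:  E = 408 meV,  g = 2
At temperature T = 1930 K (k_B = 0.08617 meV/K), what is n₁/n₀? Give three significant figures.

0.0930

k_BT = 0.08617 × 1930 K = 166.31 meV.
n₁/n₀ = (g₁/g₀) exp[−(E₁−E₀)/kT] = (1/1) × exp(−(395 meV)/(166.31 meV)) = (1/1) × exp(-2.3751) = 0.0930.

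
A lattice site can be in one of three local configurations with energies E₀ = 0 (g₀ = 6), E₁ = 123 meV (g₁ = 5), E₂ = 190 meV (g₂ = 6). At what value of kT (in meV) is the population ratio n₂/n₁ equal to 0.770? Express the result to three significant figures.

n₂/n₁ = (g₂/g₁) exp[−(E₂−E₁)/kT] = 0.770.
⇒ (E₂−E₁)/kT = ln((6/5)/0.770) = ln(1.5584) = 0.44366.
kT = 67 meV / 0.44366 = 151 meV.

151 meV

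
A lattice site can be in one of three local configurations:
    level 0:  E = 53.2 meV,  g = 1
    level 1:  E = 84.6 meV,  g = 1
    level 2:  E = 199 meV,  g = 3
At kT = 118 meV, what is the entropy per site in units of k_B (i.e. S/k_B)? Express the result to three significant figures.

Eᵢ/kT = 0.45085, 0.71695, 1.6864.
Z = Σ gᵢe^(−Eᵢ/kT) = 1·e^(−0.45085) + 1·e^(−0.71695) + 3·e^(−1.6864) = 0.63709 + 0.48824 + 0.55555 = 1.6809.
⟨E⟩ = Σ EᵢPᵢ = 110.51 meV.
S/k_B = ln Z + ⟨E⟩/kT = ln(1.6809) + 110.51/118 = 0.51933 + 0.93653 = 1.46.

1.46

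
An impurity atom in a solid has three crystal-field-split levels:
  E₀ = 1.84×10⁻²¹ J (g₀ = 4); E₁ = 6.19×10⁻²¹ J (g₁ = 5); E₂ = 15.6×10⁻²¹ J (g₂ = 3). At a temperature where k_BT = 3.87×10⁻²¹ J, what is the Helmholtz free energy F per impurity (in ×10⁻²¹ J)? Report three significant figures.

Eᵢ/kT = 0.47545, 1.5995, 4.0310.
Z = Σ gᵢe^(−Eᵢ/kT) = 4·e^(−0.47545) + 5·e^(−1.5995) + 3·e^(−4.0310) = 2.4864 + 1.0100 + 0.053270 = 3.5497.
F = −kT ln Z = −3.87 × ln(3.5497) = −3.87 × 1.2669 = -4.90 ×10⁻²¹ J.

-4.90 ×10⁻²¹ J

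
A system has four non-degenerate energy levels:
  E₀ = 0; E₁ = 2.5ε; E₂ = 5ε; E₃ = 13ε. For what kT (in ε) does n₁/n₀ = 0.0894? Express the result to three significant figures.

n₁/n₀ = exp[−(E₁−E₀)/kT] = 0.0894.
⇒ (E₁−E₀)/kT = ln(1/0.0894) = ln(11.186) = 2.4147.
kT = 2.5ε / 2.4147 = 1.04 ε.

1.04 ε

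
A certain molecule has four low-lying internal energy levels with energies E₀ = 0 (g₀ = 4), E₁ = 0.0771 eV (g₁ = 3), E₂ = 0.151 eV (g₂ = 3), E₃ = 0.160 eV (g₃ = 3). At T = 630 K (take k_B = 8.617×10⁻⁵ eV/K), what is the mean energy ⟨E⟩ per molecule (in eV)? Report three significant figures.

k_BT = 8.617×10⁻⁵ × 630 K = 0.054287 eV.
Eᵢ/kT = 0, 1.4202, 2.7815, 2.9473.
Z = Σ gᵢe^(−Eᵢ/kT) = 4·e^(−0) + 3·e^(−1.4202) + 3·e^(−2.7815) + 3·e^(−2.9473) = 4.0000 + 0.72500 + 0.18584 + 0.15744 = 5.0683.
⟨E⟩ = Σ Eᵢ gᵢe^(−Eᵢ/kT) / Z = (0·4.0000 + 0.0771·0.72500 + 0.151·0.18584 + 0.160·0.15744) / 5.0683 = 0.0215 eV.

0.0215 eV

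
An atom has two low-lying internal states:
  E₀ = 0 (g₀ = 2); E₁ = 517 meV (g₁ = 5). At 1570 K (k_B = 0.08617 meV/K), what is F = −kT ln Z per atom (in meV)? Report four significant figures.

k_BT = 0.08617 × 1570 K = 135.287 meV.
Eᵢ/kT = 0, 3.82151.
Z = Σ gᵢe^(−Eᵢ/kT) = 2·e^(−0) + 5·e^(−3.82151) = 2.00000 + 0.109474 = 2.10947.
F = −kT ln Z = −135.287 × ln(2.10947) = −135.287 × 0.746437 = -101.0 meV.

-101.0 meV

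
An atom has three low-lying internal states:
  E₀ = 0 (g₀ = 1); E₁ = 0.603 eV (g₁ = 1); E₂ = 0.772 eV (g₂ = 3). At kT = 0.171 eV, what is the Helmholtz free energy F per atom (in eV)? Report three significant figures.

-0.0103 eV

Eᵢ/kT = 0, 3.5263, 4.5146.
Z = Σ gᵢe^(−Eᵢ/kT) = 1·e^(−0) + 1·e^(−3.5263) + 3·e^(−4.5146) = 1.0000 + 0.029414 + 0.032844 = 1.0623.
F = −kT ln Z = −0.171 × ln(1.0623) = −0.171 × 0.060436 = -0.0103 eV.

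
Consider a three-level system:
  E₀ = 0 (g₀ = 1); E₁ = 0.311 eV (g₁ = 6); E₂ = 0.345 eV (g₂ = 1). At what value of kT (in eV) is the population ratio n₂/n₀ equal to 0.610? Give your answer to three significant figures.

0.698 eV

n₂/n₀ = (g₂/g₀) exp[−(E₂−E₀)/kT] = 0.610.
⇒ (E₂−E₀)/kT = ln((1/1)/0.610) = ln(1.6393) = 0.49427.
kT = 0.345 eV / 0.49427 = 0.698 eV.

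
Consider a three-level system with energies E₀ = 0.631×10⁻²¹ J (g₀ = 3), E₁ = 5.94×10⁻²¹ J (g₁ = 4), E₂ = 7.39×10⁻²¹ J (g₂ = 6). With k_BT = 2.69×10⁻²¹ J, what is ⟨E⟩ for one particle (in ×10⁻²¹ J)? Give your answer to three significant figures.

Eᵢ/kT = 0.23457, 2.2082, 2.7472.
Z = Σ gᵢe^(−Eᵢ/kT) = 3·e^(−0.23457) + 4·e^(−2.2082) + 6·e^(−2.7472) = 2.3727 + 0.43959 + 0.38464 = 3.1969.
⟨E⟩ = Σ Eᵢ gᵢe^(−Eᵢ/kT) / Z = (0.631·2.3727 + 5.94·0.43959 + 7.39·0.38464) / 3.1969 = 2.17 ×10⁻²¹ J.

2.17 ×10⁻²¹ J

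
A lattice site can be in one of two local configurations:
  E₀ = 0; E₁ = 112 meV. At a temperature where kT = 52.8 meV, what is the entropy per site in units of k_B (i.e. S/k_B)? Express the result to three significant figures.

0.340

Eᵢ/kT = 0, 2.1212.
Z = Σ e^(−Eᵢ/kT) = e^(−0) + e^(−2.1212) = 1.0000 + 0.11989 = 1.1199.
⟨E⟩ = Σ EᵢPᵢ = 11.990 meV.
S/k_B = ln Z + ⟨E⟩/kT = ln(1.1199) + 11.990/52.8 = 0.11324 + 0.22708 = 0.340.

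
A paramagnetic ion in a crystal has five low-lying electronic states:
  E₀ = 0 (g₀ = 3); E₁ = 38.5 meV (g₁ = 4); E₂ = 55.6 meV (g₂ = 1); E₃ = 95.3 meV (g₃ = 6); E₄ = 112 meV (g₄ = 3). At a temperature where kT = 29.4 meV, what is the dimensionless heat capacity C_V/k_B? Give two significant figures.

0.93

Eᵢ/kT = 0, 1.310, 1.891, 3.241, 3.810.
Z = Σ gᵢe^(−Eᵢ/kT) = 3·e^(−0) + 4·e^(−1.310) + 1·e^(−1.891) + 6·e^(−3.241) + 3·e^(−3.810) = 3.000 + 1.079 + 0.1509 + 0.2347 + 0.06644 = 4.531.
⟨E⟩ = 17.60 meV, ⟨E²⟩ = 1110 meV².
C_V/k_B = (⟨E²⟩ − ⟨E⟩²)/(kT)² = (1110 − 309.8)/864.4 = 0.93.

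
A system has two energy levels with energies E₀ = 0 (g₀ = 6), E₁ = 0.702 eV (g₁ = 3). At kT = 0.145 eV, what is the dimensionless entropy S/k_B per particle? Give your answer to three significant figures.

Eᵢ/kT = 0, 4.8414.
Z = Σ gᵢe^(−Eᵢ/kT) = 6·e^(−0) + 3·e^(−4.8414) = 6.0000 + 0.023688 = 6.0237.
⟨E⟩ = Σ EᵢPᵢ = 0.0027606 eV.
S/k_B = ln Z + ⟨E⟩/kT = ln(6.0237) + 0.0027606/0.145 = 1.7957 + 0.019039 = 1.81.

1.81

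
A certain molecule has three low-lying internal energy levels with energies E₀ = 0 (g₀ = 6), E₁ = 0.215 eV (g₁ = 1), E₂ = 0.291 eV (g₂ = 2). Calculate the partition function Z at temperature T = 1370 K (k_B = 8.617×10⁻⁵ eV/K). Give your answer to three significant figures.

Z = 6.33

k_BT = 8.617×10⁻⁵ × 1370 K = 0.11805 eV.
Eᵢ/kT = 0, 1.8213, 2.4651.
Z = Σ gᵢe^(−Eᵢ/kT) = 6·e^(−0) + 1·e^(−1.8213) + 2·e^(−2.4651) = 6.0000 + 0.16182 + 0.17000 = 6.3318.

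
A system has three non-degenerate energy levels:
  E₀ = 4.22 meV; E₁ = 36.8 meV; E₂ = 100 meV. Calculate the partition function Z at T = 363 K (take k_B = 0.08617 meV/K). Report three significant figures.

Z = 1.22

k_BT = 0.08617 × 363 K = 31.280 meV.
Eᵢ/kT = 0.13491, 1.1765, 3.1969.
Z = Σ e^(−Eᵢ/kT) = e^(−0.13491) + e^(−1.1765) + e^(−3.1969) = 0.87379 + 0.30836 + 0.040889 = 1.2230.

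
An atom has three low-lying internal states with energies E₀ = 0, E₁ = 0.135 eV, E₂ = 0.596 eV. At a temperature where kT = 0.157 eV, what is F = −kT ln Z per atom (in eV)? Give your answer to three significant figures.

-0.0579 eV

Eᵢ/kT = 0, 0.85987, 3.7962.
Z = Σ e^(−Eᵢ/kT) = e^(−0) + e^(−0.85987) + e^(−3.7962) = 1.0000 + 0.42322 + 0.022456 = 1.4457.
F = −kT ln Z = −0.157 × ln(1.4457) = −0.157 × 0.36859 = -0.0579 eV.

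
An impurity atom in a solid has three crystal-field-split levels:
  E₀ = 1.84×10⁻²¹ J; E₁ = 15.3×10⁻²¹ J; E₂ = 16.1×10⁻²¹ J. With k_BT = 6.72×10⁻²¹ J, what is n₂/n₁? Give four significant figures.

n₂/n₁ = exp[−(E₂−E₁)/kT] = exp(−(0.8 ×10⁻²¹ J)/(6.72 ×10⁻²¹ J)) = exp(-0.119048) = 0.8878.

0.8878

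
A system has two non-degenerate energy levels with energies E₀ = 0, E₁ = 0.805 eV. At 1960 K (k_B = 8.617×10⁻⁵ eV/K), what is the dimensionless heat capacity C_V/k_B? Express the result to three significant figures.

0.190

k_BT = 8.617×10⁻⁵ × 1960 K = 0.16889 eV.
Eᵢ/kT = 0, 4.7664.
Z = Σ e^(−Eᵢ/kT) = e^(−0) + e^(−4.7664) = 1.0000 + 0.0085110 = 1.0085.
⟨E⟩ = 0.0067936 eV, ⟨E²⟩ = 0.0054689 eV².
C_V/k_B = (⟨E²⟩ − ⟨E⟩²)/(kT)² = (0.0054689 − 0.000046153)/0.028524 = 0.190.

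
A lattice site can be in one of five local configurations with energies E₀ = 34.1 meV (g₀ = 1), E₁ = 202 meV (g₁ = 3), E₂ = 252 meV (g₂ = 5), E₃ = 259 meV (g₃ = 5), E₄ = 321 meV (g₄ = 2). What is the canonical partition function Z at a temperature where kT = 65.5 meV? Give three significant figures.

Eᵢ/kT = 0.52061, 3.0840, 3.8473, 3.9542, 4.9008.
Z = Σ gᵢe^(−Eᵢ/kT) = 1·e^(−0.52061) + 3·e^(−3.0840) + 5·e^(−3.8473) + 5·e^(−3.9542) + 2·e^(−4.9008) = 0.59416 + 0.13733 + 0.10669 + 0.095870 + 0.014881 = 0.94893.

Z = 0.949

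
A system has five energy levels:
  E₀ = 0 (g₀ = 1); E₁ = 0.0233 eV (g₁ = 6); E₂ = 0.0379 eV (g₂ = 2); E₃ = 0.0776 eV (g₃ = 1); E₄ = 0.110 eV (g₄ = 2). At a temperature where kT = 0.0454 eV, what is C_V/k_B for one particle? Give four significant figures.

Eᵢ/kT = 0, 0.513216, 0.834802, 1.70925, 2.42291.
Z = Σ gᵢe^(−Eᵢ/kT) = 1·e^(−0) + 6·e^(−0.513216) + 2·e^(−0.834802) + 1·e^(−1.70925) + 2·e^(−2.42291) = 1.00000 + 3.59140 + 0.867921 + 0.181001 + 0.177326 = 5.81765.
⟨E⟩ = 0.0258052 eV, ⟨E²⟩ = 0.00110560 eV².
C_V/k_B = (⟨E²⟩ − ⟨E⟩²)/(kT)² = (0.00110560 − 0.000665908)/0.00206116 = 0.2133.

0.2133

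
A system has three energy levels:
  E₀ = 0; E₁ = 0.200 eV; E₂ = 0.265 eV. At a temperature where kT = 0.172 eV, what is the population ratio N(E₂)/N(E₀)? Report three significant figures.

n₂/n₀ = exp[−(E₂−E₀)/kT] = exp(−(0.265 eV)/(0.172 eV)) = exp(-1.5407) = 0.214.

0.214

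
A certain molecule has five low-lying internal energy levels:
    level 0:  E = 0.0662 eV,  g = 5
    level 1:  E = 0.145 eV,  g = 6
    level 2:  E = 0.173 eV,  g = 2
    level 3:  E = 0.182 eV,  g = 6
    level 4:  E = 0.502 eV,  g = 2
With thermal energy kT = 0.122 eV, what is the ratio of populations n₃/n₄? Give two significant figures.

n₃/n₄ = (g₃/g₄) exp[−(E₃−E₄)/kT] = (6/2) × exp(−(-0.320 eV)/(0.122 eV)) = (6/2) × exp(2.623) = 41.

41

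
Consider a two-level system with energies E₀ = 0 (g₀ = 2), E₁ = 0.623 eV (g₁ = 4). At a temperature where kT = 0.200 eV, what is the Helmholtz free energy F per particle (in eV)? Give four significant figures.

Eᵢ/kT = 0, 3.11500.
Z = Σ gᵢe^(−Eᵢ/kT) = 2·e^(−0) + 4·e^(−3.11500) = 2.00000 + 0.177514 = 2.17751.
F = −kT ln Z = −0.200 × ln(2.17751) = −0.200 × 0.778182 = -0.1556 eV.

-0.1556 eV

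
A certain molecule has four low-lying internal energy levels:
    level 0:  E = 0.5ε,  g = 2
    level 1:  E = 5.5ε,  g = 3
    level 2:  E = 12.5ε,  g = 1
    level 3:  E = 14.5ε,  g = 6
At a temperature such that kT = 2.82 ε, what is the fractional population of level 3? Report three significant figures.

0.0163

Eᵢ/kT = 0.17730, 1.9504, 4.4326, 5.1418.
Z = Σ gᵢe^(−Eᵢ/kT) = 2·e^(−0.17730) + 3·e^(−1.9504) + 1·e^(−4.4326) + 6·e^(−5.1418) = 1.6751 + 0.42665 + 0.011884 + 0.035083 = 2.1487.
P₃ = g₃ e^(−E₃/kT) / Z = 0.035083/2.1487 = 0.0163.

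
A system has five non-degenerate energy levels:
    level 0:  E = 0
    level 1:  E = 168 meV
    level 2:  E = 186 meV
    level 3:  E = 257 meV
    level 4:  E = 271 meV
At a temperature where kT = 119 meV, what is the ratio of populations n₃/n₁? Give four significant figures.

0.4734

n₃/n₁ = exp[−(E₃−E₁)/kT] = exp(−(89 meV)/(119 meV)) = exp(-0.747899) = 0.4734.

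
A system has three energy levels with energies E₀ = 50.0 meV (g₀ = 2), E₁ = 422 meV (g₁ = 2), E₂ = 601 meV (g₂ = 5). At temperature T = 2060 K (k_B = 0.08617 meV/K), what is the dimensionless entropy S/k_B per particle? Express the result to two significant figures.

k_BT = 0.08617 × 2060 K = 177.5 meV.
Eᵢ/kT = 0.2817, 2.377, 3.386.
Z = Σ gᵢe^(−Eᵢ/kT) = 2·e^(−0.2817) + 2·e^(−2.377) + 5·e^(−3.386) = 1.509 + 0.1857 + 0.1692 = 1.864.
⟨E⟩ = Σ EᵢPᵢ = 137.1 meV.
S/k_B = ln Z + ⟨E⟩/kT = ln(1.864) + 137.1/177.5 = 0.6227 + 0.7724 = 1.4.

1.4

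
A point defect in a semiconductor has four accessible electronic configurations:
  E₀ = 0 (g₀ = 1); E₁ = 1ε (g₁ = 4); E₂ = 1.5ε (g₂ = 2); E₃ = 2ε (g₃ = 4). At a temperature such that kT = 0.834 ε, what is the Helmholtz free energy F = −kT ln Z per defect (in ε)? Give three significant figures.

-0.888 ε

Eᵢ/kT = 0, 1.1990, 1.7986, 2.3981.
Z = Σ gᵢe^(−Eᵢ/kT) = 1·e^(−0) + 4·e^(−1.1990) + 2·e^(−1.7986) + 4·e^(−2.3981) = 1.0000 + 1.2060 + 0.33106 + 0.36356 = 2.9006.
F = −kT ln Z = −0.834 × ln(2.9006) = −0.834 × 1.0649 = -0.888 ε.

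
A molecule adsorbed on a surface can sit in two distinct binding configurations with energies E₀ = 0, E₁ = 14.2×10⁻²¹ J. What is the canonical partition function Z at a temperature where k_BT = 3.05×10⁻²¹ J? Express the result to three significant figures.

Z = 1.01

Eᵢ/kT = 0, 4.6557.
Z = Σ e^(−Eᵢ/kT) = e^(−0) + e^(−4.6557) = 1.0000 + 0.0095073 = 1.0095.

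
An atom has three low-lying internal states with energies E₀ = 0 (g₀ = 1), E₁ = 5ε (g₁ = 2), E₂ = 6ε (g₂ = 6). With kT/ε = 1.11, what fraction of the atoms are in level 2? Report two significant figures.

0.026

Eᵢ/kT = 0, 4.505, 5.405.
Z = Σ gᵢe^(−Eᵢ/kT) = 1·e^(−0) + 2·e^(−4.505) + 6·e^(−5.405) = 1.000 + 0.02211 + 0.02696 = 1.049.
P₂ = g₂ e^(−E₂/kT) / Z = 0.02696/1.049 = 0.026.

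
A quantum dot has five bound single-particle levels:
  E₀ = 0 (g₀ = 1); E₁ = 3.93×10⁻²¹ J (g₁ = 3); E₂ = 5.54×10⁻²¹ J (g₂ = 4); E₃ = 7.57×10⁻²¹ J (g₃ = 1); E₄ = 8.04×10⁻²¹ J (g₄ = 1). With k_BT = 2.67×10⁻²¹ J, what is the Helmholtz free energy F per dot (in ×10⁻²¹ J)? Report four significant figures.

Eᵢ/kT = 0, 1.47191, 2.07491, 2.83521, 3.01124.
Z = Σ gᵢe^(−Eᵢ/kT) = 1·e^(−0) + 3·e^(−1.47191) + 4·e^(−2.07491) + 1·e^(−2.83521) + 1·e^(−3.01124) = 1.00000 + 0.688460 + 0.502271 + 0.0587062 + 0.0492306 = 2.29867.
F = −kT ln Z = −2.67 × ln(2.29867) = −2.67 × 0.832331 = -2.222 ×10⁻²¹ J.

-2.222 ×10⁻²¹ J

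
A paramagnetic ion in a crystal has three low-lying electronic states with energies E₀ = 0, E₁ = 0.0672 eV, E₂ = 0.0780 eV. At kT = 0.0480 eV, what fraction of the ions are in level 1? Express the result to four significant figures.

0.1708

Eᵢ/kT = 0, 1.40000, 1.62500.
Z = Σ e^(−Eᵢ/kT) = e^(−0) + e^(−1.40000) + e^(−1.62500) = 1.00000 + 0.246597 + 0.196912 = 1.44351.
P₁ = e^(−E₁/kT) / Z = 0.246597/1.44351 = 0.1708.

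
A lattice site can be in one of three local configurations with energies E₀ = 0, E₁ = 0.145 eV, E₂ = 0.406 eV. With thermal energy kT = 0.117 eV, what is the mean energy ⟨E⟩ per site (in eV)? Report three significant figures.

0.0414 eV

Eᵢ/kT = 0, 1.2393, 3.4701.
Z = Σ e^(−Eᵢ/kT) = e^(−0) + e^(−1.2393) + e^(−3.4701) = 1.0000 + 0.28959 + 0.031114 = 1.3207.
⟨E⟩ = Σ Eᵢ e^(−Eᵢ/kT) / Z = (0·1.0000 + 0.145·0.28959 + 0.406·0.031114) / 1.3207 = 0.0414 eV.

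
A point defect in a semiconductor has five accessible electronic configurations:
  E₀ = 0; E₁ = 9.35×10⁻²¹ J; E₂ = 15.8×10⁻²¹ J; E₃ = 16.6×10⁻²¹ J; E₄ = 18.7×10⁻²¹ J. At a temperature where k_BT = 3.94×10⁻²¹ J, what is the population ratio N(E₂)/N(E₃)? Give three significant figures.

1.23

n₂/n₃ = exp[−(E₂−E₃)/kT] = exp(−(-0.8 ×10⁻²¹ J)/(3.94 ×10⁻²¹ J)) = exp(0.20305) = 1.23.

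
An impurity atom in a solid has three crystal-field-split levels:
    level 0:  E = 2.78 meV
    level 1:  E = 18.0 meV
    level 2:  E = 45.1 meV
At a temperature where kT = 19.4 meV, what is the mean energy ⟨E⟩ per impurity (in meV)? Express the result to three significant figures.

10.3 meV

Eᵢ/kT = 0.14330, 0.92784, 2.3247.
Z = Σ e^(−Eᵢ/kT) = e^(−0.14330) + e^(−0.92784) + e^(−2.3247) = 0.86649 + 0.39541 + 0.097813 = 1.3597.
⟨E⟩ = Σ Eᵢ e^(−Eᵢ/kT) / Z = (2.78·0.86649 + 18.0·0.39541 + 45.1·0.097813) / 1.3597 = 10.3 meV.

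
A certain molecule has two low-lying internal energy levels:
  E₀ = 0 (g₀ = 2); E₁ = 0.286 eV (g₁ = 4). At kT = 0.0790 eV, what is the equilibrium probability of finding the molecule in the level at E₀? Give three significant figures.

0.949

Eᵢ/kT = 0, 3.6203.
Z = Σ gᵢe^(−Eᵢ/kT) = 2·e^(−0) + 4·e^(−3.6203) = 2.0000 + 0.10710 = 2.1071.
P₀ = g₀ e^(−E₀/kT) / Z = 2.0000/2.1071 = 0.949.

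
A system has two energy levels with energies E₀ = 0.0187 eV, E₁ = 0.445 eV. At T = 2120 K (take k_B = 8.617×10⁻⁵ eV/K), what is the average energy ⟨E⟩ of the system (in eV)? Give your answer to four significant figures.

0.05638 eV

k_BT = 8.617×10⁻⁵ × 2120 K = 0.182680 eV.
Eᵢ/kT = 0.102365, 2.43595.
Z = Σ e^(−Eᵢ/kT) = e^(−0.102365) + e^(−2.43595) = 0.902700 + 0.0875146 = 0.990215.
⟨E⟩ = Σ Eᵢ e^(−Eᵢ/kT) / Z = (0.0187·0.902700 + 0.445·0.0875146) / 0.990215 = 0.05638 eV.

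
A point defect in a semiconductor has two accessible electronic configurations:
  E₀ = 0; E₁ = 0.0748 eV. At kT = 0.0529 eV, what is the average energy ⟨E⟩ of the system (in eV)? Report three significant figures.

0.0146 eV

Eᵢ/kT = 0, 1.4140.
Z = Σ e^(−Eᵢ/kT) = e^(−0) + e^(−1.4140) = 1.0000 + 0.24317 = 1.2432.
⟨E⟩ = Σ Eᵢ e^(−Eᵢ/kT) / Z = (0·1.0000 + 0.0748·0.24317) / 1.2432 = 0.0146 eV.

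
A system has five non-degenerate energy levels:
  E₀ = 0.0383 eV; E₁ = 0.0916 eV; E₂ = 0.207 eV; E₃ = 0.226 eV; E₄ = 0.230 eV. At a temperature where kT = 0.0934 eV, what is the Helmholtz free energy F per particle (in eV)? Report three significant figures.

-0.0261 eV

Eᵢ/kT = 0.41006, 0.98073, 2.2163, 2.4197, 2.4625.
Z = Σ e^(−Eᵢ/kT) = e^(−0.41006) + e^(−0.98073) + e^(−2.2163) + e^(−2.4197) + e^(−2.4625) = 0.66361 + 0.37504 + 0.10901 + 0.088948 + 0.085222 = 1.3218.
F = −kT ln Z = −0.0934 × ln(1.3218) = −0.0934 × 0.27899 = -0.0261 eV.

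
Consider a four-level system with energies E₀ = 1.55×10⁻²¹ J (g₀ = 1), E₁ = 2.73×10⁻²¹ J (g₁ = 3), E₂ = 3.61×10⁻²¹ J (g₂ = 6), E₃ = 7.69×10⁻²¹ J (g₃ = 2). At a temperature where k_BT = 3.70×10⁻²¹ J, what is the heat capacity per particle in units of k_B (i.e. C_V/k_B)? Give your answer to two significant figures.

0.12

Eᵢ/kT = 0.4189, 0.7378, 0.9757, 2.078.
Z = Σ gᵢe^(−Eᵢ/kT) = 1·e^(−0.4189) + 3·e^(−0.7378) + 6·e^(−0.9757) + 2·e^(−2.078) = 0.6578 + 1.434 + 2.262 + 0.2504 = 4.604.
⟨E⟩ = 3.264, ⟨E²⟩ = 12.28.
C_V/k_B = (⟨E²⟩ − ⟨E⟩²)/(kT)² = (12.28 − 10.65)/13.69 = 0.12.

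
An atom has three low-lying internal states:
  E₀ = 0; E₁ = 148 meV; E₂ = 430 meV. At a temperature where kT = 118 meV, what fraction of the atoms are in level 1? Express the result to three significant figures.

0.218

Eᵢ/kT = 0, 1.2542, 3.6441.
Z = Σ e^(−Eᵢ/kT) = e^(−0) + e^(−1.2542) + e^(−3.6441) = 1.0000 + 0.28530 + 0.026145 = 1.3114.
P₁ = e^(−E₁/kT) / Z = 0.28530/1.3114 = 0.218.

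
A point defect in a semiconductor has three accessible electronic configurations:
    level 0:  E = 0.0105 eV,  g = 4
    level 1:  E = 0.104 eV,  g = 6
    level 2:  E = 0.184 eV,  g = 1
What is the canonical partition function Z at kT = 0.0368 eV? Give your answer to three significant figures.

Eᵢ/kT = 0.28533, 2.8261, 5.0000.
Z = Σ gᵢe^(−Eᵢ/kT) = 4·e^(−0.28533) + 6·e^(−2.8261) + 1·e^(−5.0000) = 3.0071 + 0.35546 + 0.0067379 = 3.3693.

Z = 3.37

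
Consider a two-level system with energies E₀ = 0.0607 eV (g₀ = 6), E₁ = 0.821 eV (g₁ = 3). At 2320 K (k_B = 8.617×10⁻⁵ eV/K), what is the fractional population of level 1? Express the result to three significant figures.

k_BT = 8.617×10⁻⁵ × 2320 K = 0.19991 eV.
Eᵢ/kT = 0.30364, 4.1068.
Z = Σ gᵢe^(−Eᵢ/kT) = 6·e^(−0.30364) + 3·e^(−4.1068) = 4.4288 + 0.049381 = 4.4782.
P₁ = g₁ e^(−E₁/kT) / Z = 0.049381/4.4782 = 0.0110.

0.0110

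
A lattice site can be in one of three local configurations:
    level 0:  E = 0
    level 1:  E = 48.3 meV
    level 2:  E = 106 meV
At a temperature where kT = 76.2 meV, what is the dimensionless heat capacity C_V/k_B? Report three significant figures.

Eᵢ/kT = 0, 0.63386, 1.3911.
Z = Σ e^(−Eᵢ/kT) = e^(−0) + e^(−0.63386) + e^(−1.3911) = 1.0000 + 0.53054 + 0.24880 = 1.7793.
⟨E⟩ = 29.224 meV, ⟨E²⟩ = 2266.7 meV².
C_V/k_B = (⟨E²⟩ − ⟨E⟩²)/(kT)² = (2266.7 − 854.04)/5806.4 = 0.243.

0.243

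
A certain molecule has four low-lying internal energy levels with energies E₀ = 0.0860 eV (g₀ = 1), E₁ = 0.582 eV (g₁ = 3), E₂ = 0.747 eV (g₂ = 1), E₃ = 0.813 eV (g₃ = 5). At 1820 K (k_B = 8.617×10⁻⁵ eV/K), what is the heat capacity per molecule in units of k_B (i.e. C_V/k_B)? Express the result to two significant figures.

1.8

k_BT = 8.617×10⁻⁵ × 1820 K = 0.1568 eV.
Eᵢ/kT = 0.5485, 3.712, 4.764, 5.185.
Z = Σ gᵢe^(−Eᵢ/kT) = 1·e^(−0.5485) + 3·e^(−3.712) + 1·e^(−4.764) + 5·e^(−5.185) = 0.5778 + 0.07329 + 0.008531 + 0.02800 = 0.6876.
⟨E⟩ = 0.1767 eV, ⟨E²⟩ = 0.07616 eV².
C_V/k_B = (⟨E²⟩ − ⟨E⟩²)/(kT)² = (0.07616 − 0.03122)/0.02459 = 1.8.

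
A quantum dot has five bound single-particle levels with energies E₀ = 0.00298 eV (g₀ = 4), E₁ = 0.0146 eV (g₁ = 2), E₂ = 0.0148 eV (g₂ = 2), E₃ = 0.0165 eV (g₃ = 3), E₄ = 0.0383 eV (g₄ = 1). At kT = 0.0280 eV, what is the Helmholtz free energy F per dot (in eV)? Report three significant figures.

-0.0578 eV

Eᵢ/kT = 0.10643, 0.52143, 0.52857, 0.58929, 1.3679.
Z = Σ gᵢe^(−Eᵢ/kT) = 4·e^(−0.10643) + 2·e^(−0.52143) + 2·e^(−0.52857) + 3·e^(−0.58929) + 1·e^(−1.3679) = 3.5962 + 1.1873 + 1.1789 + 1.6642 + 0.25464 = 7.8812.
F = −kT ln Z = −0.0280 × ln(7.8812) = −0.0280 × 2.0645 = -0.0578 eV.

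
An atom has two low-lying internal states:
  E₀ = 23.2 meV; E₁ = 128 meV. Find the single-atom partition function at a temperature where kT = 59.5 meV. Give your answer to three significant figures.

Z = 0.793

Eᵢ/kT = 0.38992, 2.1513.
Z = Σ e^(−Eᵢ/kT) = e^(−0.38992) + e^(−2.1513) = 0.67711 + 0.11633 = 0.79344.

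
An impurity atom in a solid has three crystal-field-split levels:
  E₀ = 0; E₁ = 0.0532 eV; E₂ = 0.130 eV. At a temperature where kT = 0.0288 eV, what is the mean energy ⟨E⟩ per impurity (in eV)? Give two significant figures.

Eᵢ/kT = 0, 1.847, 4.514.
Z = Σ e^(−Eᵢ/kT) = e^(−0) + e^(−1.847) + e^(−4.514) = 1.000 + 0.1577 + 0.01095 = 1.169.
⟨E⟩ = Σ Eᵢ e^(−Eᵢ/kT) / Z = (0·1.000 + 0.0532·0.1577 + 0.130·0.01095) / 1.169 = 0.0084 eV.

0.0084 eV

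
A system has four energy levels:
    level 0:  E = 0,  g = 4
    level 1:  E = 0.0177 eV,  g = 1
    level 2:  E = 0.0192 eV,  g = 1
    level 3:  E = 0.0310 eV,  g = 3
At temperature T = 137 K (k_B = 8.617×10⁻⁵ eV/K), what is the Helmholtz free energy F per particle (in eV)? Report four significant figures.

-0.01811 eV

k_BT = 8.617×10⁻⁵ × 137 K = 0.0118053 eV.
Eᵢ/kT = 0, 1.49933, 1.62639, 2.62594.
Z = Σ gᵢe^(−Eᵢ/kT) = 4·e^(−0) + 1·e^(−1.49933) + 1·e^(−1.62639) + 3·e^(−2.62594) = 4.00000 + 0.223280 + 0.196638 + 0.217115 = 4.63703.
F = −kT ln Z = −0.0118053 × ln(4.63703) = −0.0118053 × 1.53407 = -0.01811 eV.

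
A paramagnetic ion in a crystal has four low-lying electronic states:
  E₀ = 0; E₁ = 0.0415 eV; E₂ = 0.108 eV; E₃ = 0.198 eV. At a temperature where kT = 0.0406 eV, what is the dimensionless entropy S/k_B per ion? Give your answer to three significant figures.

0.774

Eᵢ/kT = 0, 1.0222, 2.6601, 4.8768.
Z = Σ e^(−Eᵢ/kT) = e^(−0) + e^(−1.0222) + e^(−2.6601) + e^(−4.8768) = 1.0000 + 0.35980 + 0.069941 + 0.0076214 = 1.4374.
⟨E⟩ = Σ EᵢPᵢ = 0.016693 eV.
S/k_B = ln Z + ⟨E⟩/kT = ln(1.4374) + 0.016693/0.0406 = 0.36284 + 0.41116 = 0.774.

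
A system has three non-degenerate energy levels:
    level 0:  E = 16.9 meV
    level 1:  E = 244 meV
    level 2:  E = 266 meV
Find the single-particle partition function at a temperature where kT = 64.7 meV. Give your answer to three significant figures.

Z = 0.810

Eᵢ/kT = 0.26121, 3.7713, 4.1113.
Z = Σ e^(−Eᵢ/kT) = e^(−0.26121) + e^(−3.7713) + e^(−4.1113) = 0.77012 + 0.023022 + 0.016386 = 0.80953.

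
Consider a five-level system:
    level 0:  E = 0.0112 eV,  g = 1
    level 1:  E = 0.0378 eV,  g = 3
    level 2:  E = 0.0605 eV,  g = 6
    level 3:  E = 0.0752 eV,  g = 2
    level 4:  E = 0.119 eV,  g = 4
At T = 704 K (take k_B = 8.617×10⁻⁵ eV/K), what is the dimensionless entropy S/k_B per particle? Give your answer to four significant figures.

k_BT = 8.617×10⁻⁵ × 704 K = 0.0606637 eV.
Eᵢ/kT = 0.184624, 0.623107, 0.997302, 1.23962, 1.96163.
Z = Σ gᵢe^(−Eᵢ/kT) = 1·e^(−0.184624) + 3·e^(−0.623107) + 6·e^(−0.997302) + 2·e^(−1.23962) + 4·e^(−1.96163) = 0.831417 + 1.60883 + 2.21324 + 0.578988 + 0.562516 = 5.79499.
⟨E⟩ = Σ EᵢPᵢ = 0.0542720 eV.
S/k_B = ln Z + ⟨E⟩/kT = ln(5.79499) + 0.0542720/0.0606637 = 1.75699 + 0.894637 = 2.652.

2.652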